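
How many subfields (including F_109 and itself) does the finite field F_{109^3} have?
F_{109^3} has 2 subfields

The subfields of F_{p^n} are exactly the fields F_{p^d} for d | n (each is the fixed field of the unique index-d subgroup of Gal(F_{p^n}/F_p) ≅ Z/nZ). The divisors of n = 3 are {1, 3}, giving 2 subfields: F_{109^1}, F_{109^3}.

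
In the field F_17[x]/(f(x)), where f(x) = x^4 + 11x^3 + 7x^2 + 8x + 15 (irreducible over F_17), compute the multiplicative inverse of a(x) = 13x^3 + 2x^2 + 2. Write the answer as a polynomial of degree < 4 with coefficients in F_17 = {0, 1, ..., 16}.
a(x)^(-1) ≡ 8x + 7 (mod f(x))

Since f is irreducible over F_17, F_17[x]/(f) is a field and a(x) ≠ 0 has an inverse. Apply the extended Euclidean algorithm to f(x) and a(x) in F_17[x]: f(x) = (4x + 12)·a(x) + (8). The last nonzero remainder is the constant 8 = gcd(f, a) in F_17. Back-substituting through the division chain expresses 8 = s(x)·a(x) + t(x)·f(x) with s(x) ≡ 13x + 5 (mod f), so (13x + 5)·a(x) ≡ 8 (mod f). Multiplying by 8^(-1) ≡ 15 in F_17 gives a(x)^(-1) ≡ 15·(13x + 5) ≡ 8x + 7 (mod f). Check: (13x^3 + 2x^2 + 2)·(8x + 7) = 2x^4 + 5x^3 + 14x^2 + 16x + 14 ≡ 1 (mod x^4 + 11x^3 + 7x^2 + 8x + 15).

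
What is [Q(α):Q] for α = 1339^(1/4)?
[Q(α):Q] = 4

α is a root of x^4 - 1339. By Eisenstein's criterion at the prime p = 13 (which divides the constant term 1339 but p^2 = 169 does not, since 1339 is squarefree), x^4 - 1339 is irreducible over Q. Hence [Q(α):Q] = 4.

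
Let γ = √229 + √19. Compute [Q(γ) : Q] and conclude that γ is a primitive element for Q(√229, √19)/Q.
[Q(γ) : Q] = 4 (equivalently, Q(γ) = Q(√229, √19))

Obviously Q(γ) ⊆ Q(√229, √19), and [Q(√229, √19):Q] = 4 (since 229, 19 are distinct squarefree integers > 1 with 4351 not a perfect square). To show equality we compute the minimal polynomial of γ. From γ = √229 + √19: γ^2 = 229 + 2√(4351) + 19 = 248 + 2√(4351), so γ^2 - 248 = 2√(4351); squaring, (γ^2 - 248)^2 = 4·4351, i.e. γ^4 - 496γ^2 + 61504 - 17404 = 0, i.e. γ^4 - 496γ^2 + 44100 = 0. So γ is a root of x^4 - 496x^2 + 44100. This polynomial is irreducible over Q: it has no rational root (each ±√229 ± √19 is irrational), and any factorization into two quadratics over Q would force √(4351) ∈ Q (pairing opposite roots) or √229, √19 ∈ Q (other pairings), all impossible. Hence [Q(γ):Q] = 4 = [Q(√229, √19):Q], so Q(γ) = Q(√229, √19).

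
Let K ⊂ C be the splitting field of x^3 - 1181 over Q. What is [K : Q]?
[K : Q] = 6

The roots of x^3 - 1181 are ∛1181, ω∛1181, ω^2∛1181 where ω = e^(2πi/3) is a primitive cube root of unity, so K = Q(∛1181, ω). Now [Q(∛1181):Q] = 3 (since 1181 is not a perfect cube, x^3 - 1181 is irreducible) and [Q(ω):Q] = 2. Both 2 and 3 divide [K:Q], and [K:Q] ≤ 3·2 = 6, so [K:Q] = 6. (Equivalently: Q(∛1181) ⊂ R but ω ∉ R, so [K : Q(∛1181)] = 2.)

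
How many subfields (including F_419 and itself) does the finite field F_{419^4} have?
F_{419^4} has 3 subfields

The subfields of F_{p^n} are exactly the fields F_{p^d} for d | n (each is the fixed field of the unique index-d subgroup of Gal(F_{p^n}/F_p) ≅ Z/nZ). The divisors of n = 4 are {1, 2, 4}, giving 3 subfields: F_{419^1}, F_{419^2}, F_{419^4}.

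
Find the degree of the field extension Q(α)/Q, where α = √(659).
[Q(α):Q] = 2

[Q(α):Q] equals the degree of the minimal polynomial of α. Here α^2 = 659 and x^2 - 659 is irreducible (d = 659 is squarefree, ≠ 1, hence not a square), so deg(m_α) = 2. Thus [Q(α):Q] = 2.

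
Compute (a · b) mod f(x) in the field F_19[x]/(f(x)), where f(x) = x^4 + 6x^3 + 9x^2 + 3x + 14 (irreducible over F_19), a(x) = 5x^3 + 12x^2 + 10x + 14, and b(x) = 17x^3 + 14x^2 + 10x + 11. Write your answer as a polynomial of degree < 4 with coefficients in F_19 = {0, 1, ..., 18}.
a · b ≡ 7x^3 + 10 (mod f(x))

Multiply in F_19[x]: a(x)·b(x) = (5x^3 + 12x^2 + 10x + 14)·(17x^3 + 14x^2 + 10x + 11) = 9x^6 + 8x^5 + 8x^4 + 2x^3 + 10x^2 + 3x + 2. This has degree ≥ 4, so divide by f(x) over F_19: 9x^6 + 8x^5 + 8x^4 + 2x^3 + 10x^2 + 3x + 2 = (9x^2 + 11x + 13)·(x^4 + 6x^3 + 9x^2 + 3x + 14) + (7x^3 + 10). Hence a·b ≡ 7x^3 + 10 (mod f). (F_19[x]/(f) is a field with 19^4 = 130321 elements since f is irreducible of degree 4.)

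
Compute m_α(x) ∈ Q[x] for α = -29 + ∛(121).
m_α(x) = x^3 + 87x^2 + 2523x + 24268

Set β = α + 29 = ∛(121), so β^3 = 121. Then (α + 29)^3 - 121 = 0, i.e. α is a root of g(x) = (x + 29)^3 - 121 = x^3 + 87x^2 + 2523x + 24268. Since g(x) = h(x + 29) where h(x) = x^3 - 121, and h is irreducible over Q (because 121 is not a perfect cube, so h has no rational root, and a monic cubic with no rational root is irreducible), g is also irreducible (irreducibility is preserved under the substitution x → x + 29). Hence m_α(x) = x^3 + 87x^2 + 2523x + 24268.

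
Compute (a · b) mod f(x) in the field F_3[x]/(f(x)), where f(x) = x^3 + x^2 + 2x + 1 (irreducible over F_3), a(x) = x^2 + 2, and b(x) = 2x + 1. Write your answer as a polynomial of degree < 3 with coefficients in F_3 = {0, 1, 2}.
a · b ≡ 2x^2 (mod f(x))

Multiply in F_3[x]: a(x)·b(x) = (x^2 + 2)·(2x + 1) = 2x^3 + x^2 + x + 2. This has degree ≥ 3, so divide by f(x) over F_3: 2x^3 + x^2 + x + 2 = (2)·(x^3 + x^2 + 2x + 1) + (2x^2). Hence a·b ≡ 2x^2 (mod f). (F_3[x]/(f) is a field with 3^3 = 27 elements since f is irreducible of degree 3.)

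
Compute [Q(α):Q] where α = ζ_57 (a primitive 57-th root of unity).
[Q(α):Q] = 36

The minimal polynomial of ζ_57 over Q is the 57-th cyclotomic polynomial Φ_57(x), which is irreducible over Q and has degree φ(57) = 36. Hence [Q(α):Q] = φ(57) = 36.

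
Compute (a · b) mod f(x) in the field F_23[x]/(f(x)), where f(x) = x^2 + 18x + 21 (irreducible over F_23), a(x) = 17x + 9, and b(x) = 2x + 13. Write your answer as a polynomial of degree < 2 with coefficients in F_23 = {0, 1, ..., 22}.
a · b ≡ 18x + 1 (mod f(x))

Multiply in F_23[x]: a(x)·b(x) = (17x + 9)·(2x + 13) = 11x^2 + 9x + 2. This has degree ≥ 2, so divide by f(x) over F_23: 11x^2 + 9x + 2 = (11)·(x^2 + 18x + 21) + (18x + 1). Hence a·b ≡ 18x + 1 (mod f). (F_23[x]/(f) is a field with 23^2 = 529 elements since f is irreducible of degree 2.)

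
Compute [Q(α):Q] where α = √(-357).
[Q(α):Q] = 2

[Q(α):Q] equals the degree of the minimal polynomial of α. Here α^2 = -357 and x^2 + 357 is irreducible (d = -357 is squarefree, ≠ 1, hence not a square), so deg(m_α) = 2. Thus [Q(α):Q] = 2.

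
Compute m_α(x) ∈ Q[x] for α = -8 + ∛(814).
m_α(x) = x^3 + 24x^2 + 192x - 302

Set β = α + 8 = ∛(814), so β^3 = 814. Then (α + 8)^3 - 814 = 0, i.e. α is a root of g(x) = (x + 8)^3 - 814 = x^3 + 24x^2 + 192x - 302. Since g(x) = h(x + 8) where h(x) = x^3 - 814, and h is irreducible over Q (because 814 is not a perfect cube, so h has no rational root, and a monic cubic with no rational root is irreducible), g is also irreducible (irreducibility is preserved under the substitution x → x + 8). Hence m_α(x) = x^3 + 24x^2 + 192x - 302.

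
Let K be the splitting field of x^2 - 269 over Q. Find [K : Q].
[K : Q] = 2

f(x) = x^2 - 269 factors as (x - √269)(x + √269). The splitting field is K = Q(√269). Since 269 is squarefree and > 1, it is not a perfect square, so x^2 - 269 is irreducible over Q and [Q(√269) : Q] = 2. Hence [K : Q] = 2.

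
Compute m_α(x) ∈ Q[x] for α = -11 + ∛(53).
m_α(x) = x^3 + 33x^2 + 363x + 1278

Set β = α + 11 = ∛(53), so β^3 = 53. Then (α + 11)^3 - 53 = 0, i.e. α is a root of g(x) = (x + 11)^3 - 53 = x^3 + 33x^2 + 363x + 1278. Since g(x) = h(x + 11) where h(x) = x^3 - 53, and h is irreducible over Q (because 53 is not a perfect cube, so h has no rational root, and a monic cubic with no rational root is irreducible), g is also irreducible (irreducibility is preserved under the substitution x → x + 11). Hence m_α(x) = x^3 + 33x^2 + 363x + 1278.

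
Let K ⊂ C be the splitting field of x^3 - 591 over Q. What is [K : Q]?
[K : Q] = 6

The roots of x^3 - 591 are ∛591, ω∛591, ω^2∛591 where ω = e^(2πi/3) is a primitive cube root of unity, so K = Q(∛591, ω). Now [Q(∛591):Q] = 3 (since 591 is not a perfect cube, x^3 - 591 is irreducible) and [Q(ω):Q] = 2. Both 2 and 3 divide [K:Q], and [K:Q] ≤ 3·2 = 6, so [K:Q] = 6. (Equivalently: Q(∛591) ⊂ R but ω ∉ R, so [K : Q(∛591)] = 2.)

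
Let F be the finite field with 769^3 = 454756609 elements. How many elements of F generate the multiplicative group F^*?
There are φ(454756608) = 146672640 primitive elements

F_q^* is cyclic of order q - 1 = 454756608. A cyclic group of order m has exactly φ(m) generators. Here m = 454756608 = 2^8 · 3^2 · 31 · 6367, so the number of primitive elements is φ(454756608) = 146672640.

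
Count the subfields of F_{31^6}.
F_{31^6} has 4 subfields

The subfields of F_{p^n} are exactly the fields F_{p^d} for d | n (each is the fixed field of the unique index-d subgroup of Gal(F_{p^n}/F_p) ≅ Z/nZ). The divisors of n = 6 are {1, 2, 3, 6}, giving 4 subfields: F_{31^1}, F_{31^2}, F_{31^3}, F_{31^6}.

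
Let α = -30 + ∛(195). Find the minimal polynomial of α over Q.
m_α(x) = x^3 + 90x^2 + 2700x + 26805

Set β = α + 30 = ∛(195), so β^3 = 195. Then (α + 30)^3 - 195 = 0, i.e. α is a root of g(x) = (x + 30)^3 - 195 = x^3 + 90x^2 + 2700x + 26805. Since g(x) = h(x + 30) where h(x) = x^3 - 195, and h is irreducible over Q (because 195 is not a perfect cube, so h has no rational root, and a monic cubic with no rational root is irreducible), g is also irreducible (irreducibility is preserved under the substitution x → x + 30). Hence m_α(x) = x^3 + 90x^2 + 2700x + 26805.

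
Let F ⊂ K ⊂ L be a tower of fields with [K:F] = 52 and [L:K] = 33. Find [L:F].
[L:F] = 1716

The tower law says that for any tower of field extensions F ⊂ K ⊂ L with finite degrees, [L:F] = [L:K] · [K:F]. Here this gives [L:F] = 33 · 52 = 1716.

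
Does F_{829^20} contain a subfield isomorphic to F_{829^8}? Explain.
No: F_{829^8} is not a subfield of F_{829^20}

F_{p^m} embeds in F_{p^n} iff m | n. Here 8 ∤ 20 (since 20 = 2·8 + 4 with remainder 4 ≠ 0), so F_{829^8} is not a subfield of F_{829^20}. Equivalently: if it were, the tower law would give 8 = [F_{829^8}:F_829] dividing [F_{829^20}:F_829] = 20, contradiction.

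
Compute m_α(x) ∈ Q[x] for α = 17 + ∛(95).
m_α(x) = x^3 - 51x^2 + 867x - 5008

Set β = α - 17 = ∛(95), so β^3 = 95. Then (α - 17)^3 - 95 = 0, i.e. α is a root of g(x) = (x - 17)^3 - 95 = x^3 - 51x^2 + 867x - 5008. Since g(x) = h(x - 17) where h(x) = x^3 - 95, and h is irreducible over Q (because 95 is not a perfect cube, so h has no rational root, and a monic cubic with no rational root is irreducible), g is also irreducible (irreducibility is preserved under the substitution x → x - 17). Hence m_α(x) = x^3 - 51x^2 + 867x - 5008.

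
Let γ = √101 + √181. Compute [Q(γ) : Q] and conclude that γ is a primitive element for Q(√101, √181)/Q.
[Q(γ) : Q] = 4 (equivalently, Q(γ) = Q(√101, √181))

Obviously Q(γ) ⊆ Q(√101, √181), and [Q(√101, √181):Q] = 4 (since 101, 181 are distinct squarefree integers > 1 with 18281 not a perfect square). To show equality we compute the minimal polynomial of γ. From γ = √101 + √181: γ^2 = 101 + 2√(18281) + 181 = 282 + 2√(18281), so γ^2 - 282 = 2√(18281); squaring, (γ^2 - 282)^2 = 4·18281, i.e. γ^4 - 564γ^2 + 79524 - 73124 = 0, i.e. γ^4 - 564γ^2 + 6400 = 0. So γ is a root of x^4 - 564x^2 + 6400. This polynomial is irreducible over Q: it has no rational root (each ±√101 ± √181 is irrational), and any factorization into two quadratics over Q would force √(18281) ∈ Q (pairing opposite roots) or √101, √181 ∈ Q (other pairings), all impossible. Hence [Q(γ):Q] = 4 = [Q(√101, √181):Q], so Q(γ) = Q(√101, √181).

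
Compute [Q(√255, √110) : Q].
[Q(√255, √110) : Q] = 4

[Q(√255):Q] = 2 (min poly x^2 - 255, irreducible since 255 is squarefree > 1). For the top step, suppose √110 ∈ Q(√255), say √110 = c + d√255 with c, d ∈ Q. Squaring: 110 = c^2 + 255d^2 + 2cd√255. Since √255 ∉ Q this forces 2cd = 0. If d = 0 then √110 = c ∈ Q, contradicting 110 squarefree > 1. If c = 0 then 110 = 255d^2, so 255·110 = (255d)^2 is a perfect square in Q — but 255·110 = 28050 is not a perfect square (since 255 and 110 are distinct squarefree integers). Contradiction. Hence √110 ∉ Q(√255), so x^2 - 110 stays irreducible over Q(√255) and [Q(√255, √110) : Q(√255)] = 2. By the tower law, [Q(√255, √110) : Q] = 2 · 2 = 4.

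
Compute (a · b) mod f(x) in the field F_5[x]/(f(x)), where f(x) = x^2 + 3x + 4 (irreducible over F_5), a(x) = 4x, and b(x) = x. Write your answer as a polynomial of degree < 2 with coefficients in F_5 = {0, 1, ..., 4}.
a · b ≡ 3x + 4 (mod f(x))

Multiply in F_5[x]: a(x)·b(x) = (4x)·(x) = 4x^2. This has degree ≥ 2, so divide by f(x) over F_5: 4x^2 = (4)·(x^2 + 3x + 4) + (3x + 4). Hence a·b ≡ 3x + 4 (mod f). (F_5[x]/(f) is a field with 5^2 = 25 elements since f is irreducible of degree 2.)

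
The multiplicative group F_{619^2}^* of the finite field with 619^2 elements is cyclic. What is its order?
|F_{619^2}^*| = 383160

F_{619^2} has 619^2 = 383161 elements; its multiplicative group consists of all nonzero elements, so |F_{619^2}^*| = 383161 - 1 = 383160. (It is cyclic since any finite subgroup of the multiplicative group of a field is cyclic.)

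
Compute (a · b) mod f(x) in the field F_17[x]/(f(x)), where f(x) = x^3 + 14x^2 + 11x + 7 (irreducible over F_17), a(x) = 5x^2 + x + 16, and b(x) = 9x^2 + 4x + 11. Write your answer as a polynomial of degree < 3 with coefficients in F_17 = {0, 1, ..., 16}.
a · b ≡ 13x^2 + 13x + 14 (mod f(x))

Multiply in F_17[x]: a(x)·b(x) = (5x^2 + x + 16)·(9x^2 + 4x + 11) = 11x^4 + 12x^3 + 16x^2 + 7x + 6. This has degree ≥ 3, so divide by f(x) over F_17: 11x^4 + 12x^3 + 16x^2 + 7x + 6 = (11x + 11)·(x^3 + 14x^2 + 11x + 7) + (13x^2 + 13x + 14). Hence a·b ≡ 13x^2 + 13x + 14 (mod f). (F_17[x]/(f) is a field with 17^3 = 4913 elements since f is irreducible of degree 3.)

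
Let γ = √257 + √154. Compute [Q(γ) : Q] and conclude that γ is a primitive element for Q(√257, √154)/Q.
[Q(γ) : Q] = 4 (equivalently, Q(γ) = Q(√257, √154))

Obviously Q(γ) ⊆ Q(√257, √154), and [Q(√257, √154):Q] = 4 (since 257, 154 are distinct squarefree integers > 1 with 39578 not a perfect square). To show equality we compute the minimal polynomial of γ. From γ = √257 + √154: γ^2 = 257 + 2√(39578) + 154 = 411 + 2√(39578), so γ^2 - 411 = 2√(39578); squaring, (γ^2 - 411)^2 = 4·39578, i.e. γ^4 - 822γ^2 + 168921 - 158312 = 0, i.e. γ^4 - 822γ^2 + 10609 = 0. So γ is a root of x^4 - 822x^2 + 10609. This polynomial is irreducible over Q: it has no rational root (each ±√257 ± √154 is irrational), and any factorization into two quadratics over Q would force √(39578) ∈ Q (pairing opposite roots) or √257, √154 ∈ Q (other pairings), all impossible. Hence [Q(γ):Q] = 4 = [Q(√257, √154):Q], so Q(γ) = Q(√257, √154).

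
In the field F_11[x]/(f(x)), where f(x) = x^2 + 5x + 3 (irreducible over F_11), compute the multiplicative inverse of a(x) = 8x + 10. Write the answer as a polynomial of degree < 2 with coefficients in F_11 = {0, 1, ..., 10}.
a(x)^(-1) ≡ 7x + 7 (mod f(x))

Since f is irreducible over F_11, F_11[x]/(f) is a field and a(x) ≠ 0 has an inverse. Apply the extended Euclidean algorithm to f(x) and a(x) in F_11[x]: f(x) = (7x + 7)·a(x) + (10). The last nonzero remainder is the constant 10 = gcd(f, a) in F_11. Back-substituting through the division chain expresses 10 = s(x)·a(x) + t(x)·f(x) with s(x) ≡ 4x + 4 (mod f), so (4x + 4)·a(x) ≡ 10 (mod f). Multiplying by 10^(-1) ≡ 10 in F_11 gives a(x)^(-1) ≡ 10·(4x + 4) ≡ 7x + 7 (mod f). Check: (8x + 10)·(7x + 7) = x^2 + 5x + 4 ≡ 1 (mod x^2 + 5x + 3).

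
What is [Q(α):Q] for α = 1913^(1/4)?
[Q(α):Q] = 4

α is a root of x^4 - 1913. By Eisenstein's criterion at the prime p = 1913 (which divides the constant term 1913 but p^2 = 3659569 does not, since 1913 is squarefree), x^4 - 1913 is irreducible over Q. Hence [Q(α):Q] = 4.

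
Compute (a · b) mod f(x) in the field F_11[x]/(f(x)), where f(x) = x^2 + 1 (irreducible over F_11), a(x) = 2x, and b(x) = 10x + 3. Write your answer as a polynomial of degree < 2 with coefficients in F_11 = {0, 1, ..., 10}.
a · b ≡ 6x + 2 (mod f(x))

Multiply in F_11[x]: a(x)·b(x) = (2x)·(10x + 3) = 9x^2 + 6x. This has degree ≥ 2, so divide by f(x) over F_11: 9x^2 + 6x = (9)·(x^2 + 1) + (6x + 2). Hence a·b ≡ 6x + 2 (mod f). (F_11[x]/(f) is a field with 11^2 = 121 elements since f is irreducible of degree 2.)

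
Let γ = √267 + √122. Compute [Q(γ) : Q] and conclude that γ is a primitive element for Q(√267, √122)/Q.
[Q(γ) : Q] = 4 (equivalently, Q(γ) = Q(√267, √122))

Obviously Q(γ) ⊆ Q(√267, √122), and [Q(√267, √122):Q] = 4 (since 267, 122 are distinct squarefree integers > 1 with 32574 not a perfect square). To show equality we compute the minimal polynomial of γ. From γ = √267 + √122: γ^2 = 267 + 2√(32574) + 122 = 389 + 2√(32574), so γ^2 - 389 = 2√(32574); squaring, (γ^2 - 389)^2 = 4·32574, i.e. γ^4 - 778γ^2 + 151321 - 130296 = 0, i.e. γ^4 - 778γ^2 + 21025 = 0. So γ is a root of x^4 - 778x^2 + 21025. This polynomial is irreducible over Q: it has no rational root (each ±√267 ± √122 is irrational), and any factorization into two quadratics over Q would force √(32574) ∈ Q (pairing opposite roots) or √267, √122 ∈ Q (other pairings), all impossible. Hence [Q(γ):Q] = 4 = [Q(√267, √122):Q], so Q(γ) = Q(√267, √122).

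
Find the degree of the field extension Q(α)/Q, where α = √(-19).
[Q(α):Q] = 2

[Q(α):Q] equals the degree of the minimal polynomial of α. Here α^2 = -19 and x^2 + 19 is irreducible (d = -19 is squarefree, ≠ 1, hence not a square), so deg(m_α) = 2. Thus [Q(α):Q] = 2.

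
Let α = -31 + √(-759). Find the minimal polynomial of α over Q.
m_α(x) = x^2 + 62x + 1720

From α + 31 = √(-759), squaring gives (α + 31)^2 = -759, i.e. α^2 + 62α + 961 = -759, so α^2 + 62α + 1720 = 0. The discriminant of x^2 + 62x + 1720 is (62)^2 - 4·(1720) = 3844 - 6880 = -3036, and 4·(-759) is not a perfect square in Q since -759 is squarefree and ≠ 1. Hence x^2 + 62x + 1720 is irreducible over Q and is the minimal polynomial of α.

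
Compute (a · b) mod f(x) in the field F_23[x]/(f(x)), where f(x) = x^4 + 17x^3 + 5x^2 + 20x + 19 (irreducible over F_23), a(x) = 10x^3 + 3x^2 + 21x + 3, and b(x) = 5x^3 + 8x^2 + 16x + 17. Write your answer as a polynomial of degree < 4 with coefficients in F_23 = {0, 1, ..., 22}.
a · b ≡ 12x^3 + 9x^2 + 12x + 4 (mod f(x))

Multiply in F_23[x]: a(x)·b(x) = (10x^3 + 3x^2 + 21x + 3)·(5x^3 + 8x^2 + 16x + 17) = 4x^6 + 3x^5 + 13x^4 + 10x^3 + 20x^2 + 14x + 5. This has degree ≥ 4, so divide by f(x) over F_23: 4x^6 + 3x^5 + 13x^4 + 10x^3 + 20x^2 + 14x + 5 = (4x^2 + 4x + 17)·(x^4 + 17x^3 + 5x^2 + 20x + 19) + (12x^3 + 9x^2 + 12x + 4). Hence a·b ≡ 12x^3 + 9x^2 + 12x + 4 (mod f). (F_23[x]/(f) is a field with 23^4 = 279841 elements since f is irreducible of degree 4.)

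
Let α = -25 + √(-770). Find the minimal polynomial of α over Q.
m_α(x) = x^2 + 50x + 1395

From α + 25 = √(-770), squaring gives (α + 25)^2 = -770, i.e. α^2 + 50α + 625 = -770, so α^2 + 50α + 1395 = 0. The discriminant of x^2 + 50x + 1395 is (50)^2 - 4·(1395) = 2500 - 5580 = -3080, and 4·(-770) is not a perfect square in Q since -770 is squarefree and ≠ 1. Hence x^2 + 50x + 1395 is irreducible over Q and is the minimal polynomial of α.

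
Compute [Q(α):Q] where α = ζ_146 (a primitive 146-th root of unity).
[Q(α):Q] = 72

The minimal polynomial of ζ_146 over Q is the 146-th cyclotomic polynomial Φ_146(x), which is irreducible over Q and has degree φ(146) = 72. Hence [Q(α):Q] = φ(146) = 72.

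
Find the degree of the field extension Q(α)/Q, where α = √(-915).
[Q(α):Q] = 2

[Q(α):Q] equals the degree of the minimal polynomial of α. Here α^2 = -915 and x^2 + 915 is irreducible (d = -915 is squarefree, ≠ 1, hence not a square), so deg(m_α) = 2. Thus [Q(α):Q] = 2.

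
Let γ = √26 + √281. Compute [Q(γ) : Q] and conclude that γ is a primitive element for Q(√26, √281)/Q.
[Q(γ) : Q] = 4 (equivalently, Q(γ) = Q(√26, √281))

Obviously Q(γ) ⊆ Q(√26, √281), and [Q(√26, √281):Q] = 4 (since 26, 281 are distinct squarefree integers > 1 with 7306 not a perfect square). To show equality we compute the minimal polynomial of γ. From γ = √26 + √281: γ^2 = 26 + 2√(7306) + 281 = 307 + 2√(7306), so γ^2 - 307 = 2√(7306); squaring, (γ^2 - 307)^2 = 4·7306, i.e. γ^4 - 614γ^2 + 94249 - 29224 = 0, i.e. γ^4 - 614γ^2 + 65025 = 0. So γ is a root of x^4 - 614x^2 + 65025. This polynomial is irreducible over Q: it has no rational root (each ±√26 ± √281 is irrational), and any factorization into two quadratics over Q would force √(7306) ∈ Q (pairing opposite roots) or √26, √281 ∈ Q (other pairings), all impossible. Hence [Q(γ):Q] = 4 = [Q(√26, √281):Q], so Q(γ) = Q(√26, √281).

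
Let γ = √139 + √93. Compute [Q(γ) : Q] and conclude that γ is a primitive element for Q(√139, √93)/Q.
[Q(γ) : Q] = 4 (equivalently, Q(γ) = Q(√139, √93))

Obviously Q(γ) ⊆ Q(√139, √93), and [Q(√139, √93):Q] = 4 (since 139, 93 are distinct squarefree integers > 1 with 12927 not a perfect square). To show equality we compute the minimal polynomial of γ. From γ = √139 + √93: γ^2 = 139 + 2√(12927) + 93 = 232 + 2√(12927), so γ^2 - 232 = 2√(12927); squaring, (γ^2 - 232)^2 = 4·12927, i.e. γ^4 - 464γ^2 + 53824 - 51708 = 0, i.e. γ^4 - 464γ^2 + 2116 = 0. So γ is a root of x^4 - 464x^2 + 2116. This polynomial is irreducible over Q: it has no rational root (each ±√139 ± √93 is irrational), and any factorization into two quadratics over Q would force √(12927) ∈ Q (pairing opposite roots) or √139, √93 ∈ Q (other pairings), all impossible. Hence [Q(γ):Q] = 4 = [Q(√139, √93):Q], so Q(γ) = Q(√139, √93).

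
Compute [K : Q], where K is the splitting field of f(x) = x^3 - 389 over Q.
[K : Q] = 6

The roots of x^3 - 389 are ∛389, ω∛389, ω^2∛389 where ω = e^(2πi/3) is a primitive cube root of unity, so K = Q(∛389, ω). Now [Q(∛389):Q] = 3 (since 389 is not a perfect cube, x^3 - 389 is irreducible) and [Q(ω):Q] = 2. Both 2 and 3 divide [K:Q], and [K:Q] ≤ 3·2 = 6, so [K:Q] = 6. (Equivalently: Q(∛389) ⊂ R but ω ∉ R, so [K : Q(∛389)] = 2.)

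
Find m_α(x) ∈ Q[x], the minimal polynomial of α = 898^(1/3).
m_α(x) = x^3 - 898

α satisfies α^3 = 898, so x^3 - 898 annihilates α. By the rational root test, a rational root p/q (in lowest terms) of x^3 - 898 would satisfy p^3 = 898 q^3, forcing q = 1 and p^3 = 898; but 898 is not a perfect cube, contradiction. A monic cubic over Q with no rational root is irreducible (any nontrivial factorization would include a linear factor). Hence x^3 - 898 is the minimal polynomial of α, and in particular [Q(α):Q] = 3.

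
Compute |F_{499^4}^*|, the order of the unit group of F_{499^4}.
|F_{499^4}^*| = 62001498000

F_{499^4} has 499^4 = 62001498001 elements; its multiplicative group consists of all nonzero elements, so |F_{499^4}^*| = 62001498001 - 1 = 62001498000. (It is cyclic since any finite subgroup of the multiplicative group of a field is cyclic.)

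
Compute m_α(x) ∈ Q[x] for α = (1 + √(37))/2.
m_α(x) = x^2 - x - 9

From 2α - 1 = √(37), squaring gives (2α - 1)^2 = 37, i.e. 4α^2 - 4α + 1 = 37, so α^2 - α + (1 - 37)/4 = 0. Since 37 ≡ 1 (mod 4), (1 - 37)/4 = -9 ∈ Z. The polynomial x^2 - x - 9 has discriminant 1 - 4·(-9) = 37, which is not a perfect square in Q (d = 37 is squarefree and ≠ 1), so x^2 - x - 9 is irreducible over Q. It is the minimal polynomial of α.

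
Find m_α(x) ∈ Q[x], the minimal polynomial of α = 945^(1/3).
m_α(x) = x^3 - 945

α satisfies α^3 = 945, so x^3 - 945 annihilates α. By the rational root test, a rational root p/q (in lowest terms) of x^3 - 945 would satisfy p^3 = 945 q^3, forcing q = 1 and p^3 = 945; but 945 is not a perfect cube, contradiction. A monic cubic over Q with no rational root is irreducible (any nontrivial factorization would include a linear factor). Hence x^3 - 945 is the minimal polynomial of α, and in particular [Q(α):Q] = 3.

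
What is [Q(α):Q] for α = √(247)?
[Q(α):Q] = 2

[Q(α):Q] equals the degree of the minimal polynomial of α. Here α^2 = 247 and x^2 - 247 is irreducible (d = 247 is squarefree, ≠ 1, hence not a square), so deg(m_α) = 2. Thus [Q(α):Q] = 2.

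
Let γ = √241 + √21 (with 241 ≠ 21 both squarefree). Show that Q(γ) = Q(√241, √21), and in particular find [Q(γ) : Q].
[Q(γ) : Q] = 4 (equivalently, Q(γ) = Q(√241, √21))

Obviously Q(γ) ⊆ Q(√241, √21), and [Q(√241, √21):Q] = 4 (since 241, 21 are distinct squarefree integers > 1 with 5061 not a perfect square). To show equality we compute the minimal polynomial of γ. From γ = √241 + √21: γ^2 = 241 + 2√(5061) + 21 = 262 + 2√(5061), so γ^2 - 262 = 2√(5061); squaring, (γ^2 - 262)^2 = 4·5061, i.e. γ^4 - 524γ^2 + 68644 - 20244 = 0, i.e. γ^4 - 524γ^2 + 48400 = 0. So γ is a root of x^4 - 524x^2 + 48400. This polynomial is irreducible over Q: it has no rational root (each ±√241 ± √21 is irrational), and any factorization into two quadratics over Q would force √(5061) ∈ Q (pairing opposite roots) or √241, √21 ∈ Q (other pairings), all impossible. Hence [Q(γ):Q] = 4 = [Q(√241, √21):Q], so Q(γ) = Q(√241, √21).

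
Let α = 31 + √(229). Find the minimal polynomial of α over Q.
m_α(x) = x^2 - 62x + 732

From α - 31 = √(229), squaring gives (α - 31)^2 = 229, i.e. α^2 - 62α + 961 = 229, so α^2 - 62α + 732 = 0. The discriminant of x^2 - 62x + 732 is (-62)^2 - 4·(732) = 3844 - 2928 = 916, and 4·(229) is not a perfect square in Q since 229 is squarefree and ≠ 1. Hence x^2 - 62x + 732 is irreducible over Q and is the minimal polynomial of α.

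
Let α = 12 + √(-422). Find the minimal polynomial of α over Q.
m_α(x) = x^2 - 24x + 566

From α - 12 = √(-422), squaring gives (α - 12)^2 = -422, i.e. α^2 - 24α + 144 = -422, so α^2 - 24α + 566 = 0. The discriminant of x^2 - 24x + 566 is (-24)^2 - 4·(566) = 576 - 2264 = -1688, and 4·(-422) is not a perfect square in Q since -422 is squarefree and ≠ 1. Hence x^2 - 24x + 566 is irreducible over Q and is the minimal polynomial of α.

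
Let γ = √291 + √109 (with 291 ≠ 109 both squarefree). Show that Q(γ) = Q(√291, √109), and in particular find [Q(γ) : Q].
[Q(γ) : Q] = 4 (equivalently, Q(γ) = Q(√291, √109))

Obviously Q(γ) ⊆ Q(√291, √109), and [Q(√291, √109):Q] = 4 (since 291, 109 are distinct squarefree integers > 1 with 31719 not a perfect square). To show equality we compute the minimal polynomial of γ. From γ = √291 + √109: γ^2 = 291 + 2√(31719) + 109 = 400 + 2√(31719), so γ^2 - 400 = 2√(31719); squaring, (γ^2 - 400)^2 = 4·31719, i.e. γ^4 - 800γ^2 + 160000 - 126876 = 0, i.e. γ^4 - 800γ^2 + 33124 = 0. So γ is a root of x^4 - 800x^2 + 33124. This polynomial is irreducible over Q: it has no rational root (each ±√291 ± √109 is irrational), and any factorization into two quadratics over Q would force √(31719) ∈ Q (pairing opposite roots) or √291, √109 ∈ Q (other pairings), all impossible. Hence [Q(γ):Q] = 4 = [Q(√291, √109):Q], so Q(γ) = Q(√291, √109).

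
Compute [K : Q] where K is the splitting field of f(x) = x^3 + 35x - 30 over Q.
[K : Q] = 6

By the rational root test, any rational root of the monic integer polynomial f(x) = x^3 + 35x - 30 must be an integer dividing the constant term -30, i.e. one of ±{1, 2, 3, 5, 6, 10, 15, 30}. Evaluating: f(1) = 6, f(-1) = -66, f(2) = 48, f(-2) = -108, f(3) = 102, f(-3) = -162, f(5) = 270, f(-5) = -330, f(6) = 396, f(-6) = -456, f(10) = 1320, f(-10) = -1380, f(15) = 3870, f(-15) = -3930, f(30) = 28020, f(-30) = -28080; none is 0, so f has no rational root and is therefore irreducible over Q (a cubic with no linear factor over a field is irreducible). For an irreducible cubic, the Galois group is A_3 or S_3 according as the discriminant disc(f) = -4a^3 - 27b^2 = -4·(35)^3 - 27·(-30)^2 = -195800 is or is not a square in Q. Here disc(f) = -195800 is not a perfect square in Q, so the Galois group of f over Q is not contained in A_3 and must be all of S_3. The splitting field has degree |S_3| = 6 over Q, so [K : Q] = 6.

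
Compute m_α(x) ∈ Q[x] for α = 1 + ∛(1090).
m_α(x) = x^3 - 3x^2 + 3x - 1091

Set β = α - 1 = ∛(1090), so β^3 = 1090. Then (α - 1)^3 - 1090 = 0, i.e. α is a root of g(x) = (x - 1)^3 - 1090 = x^3 - 3x^2 + 3x - 1091. Since g(x) = h(x - 1) where h(x) = x^3 - 1090, and h is irreducible over Q (because 1090 is not a perfect cube, so h has no rational root, and a monic cubic with no rational root is irreducible), g is also irreducible (irreducibility is preserved under the substitution x → x - 1). Hence m_α(x) = x^3 - 3x^2 + 3x - 1091.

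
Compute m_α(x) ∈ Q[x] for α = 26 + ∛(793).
m_α(x) = x^3 - 78x^2 + 2028x - 18369

Set β = α - 26 = ∛(793), so β^3 = 793. Then (α - 26)^3 - 793 = 0, i.e. α is a root of g(x) = (x - 26)^3 - 793 = x^3 - 78x^2 + 2028x - 18369. Since g(x) = h(x - 26) where h(x) = x^3 - 793, and h is irreducible over Q (because 793 is not a perfect cube, so h has no rational root, and a monic cubic with no rational root is irreducible), g is also irreducible (irreducibility is preserved under the substitution x → x - 26). Hence m_α(x) = x^3 - 78x^2 + 2028x - 18369.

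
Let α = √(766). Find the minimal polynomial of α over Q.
m_α(x) = x^2 - 766

α satisfies α^2 - 766 = 0, so x^2 - 766 annihilates α. Since d = 766 is squarefree and ≠ 1, it is not a perfect square in Q, so x^2 - 766 has no rational root and is therefore irreducible over Q (a degree-2 polynomial over a field is irreducible iff it has no root). Hence m_α(x) = x^2 - 766.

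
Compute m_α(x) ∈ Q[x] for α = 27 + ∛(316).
m_α(x) = x^3 - 81x^2 + 2187x - 19999

Set β = α - 27 = ∛(316), so β^3 = 316. Then (α - 27)^3 - 316 = 0, i.e. α is a root of g(x) = (x - 27)^3 - 316 = x^3 - 81x^2 + 2187x - 19999. Since g(x) = h(x - 27) where h(x) = x^3 - 316, and h is irreducible over Q (because 316 is not a perfect cube, so h has no rational root, and a monic cubic with no rational root is irreducible), g is also irreducible (irreducibility is preserved under the substitution x → x - 27). Hence m_α(x) = x^3 - 81x^2 + 2187x - 19999.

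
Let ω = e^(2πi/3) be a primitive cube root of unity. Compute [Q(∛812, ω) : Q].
[Q(∛812, ω) : Q] = 6

[Q(∛812):Q] = 3 (min poly x^3 - 812, irreducible since 812 is not a perfect cube). [Q(ω):Q] = 2 (min poly x^2 + x + 1). Since Q(∛812) ⊂ R and ω ∉ R, we have ω ∉ Q(∛812), so x^2 + x + 1 remains irreducible over Q(∛812) and [Q(∛812, ω) : Q(∛812)] = 2. By the tower law, [Q(∛812, ω) : Q] = 3 · 2 = 6. (In fact Q(∛812, ω) is the splitting field of x^3 - 812 over Q.)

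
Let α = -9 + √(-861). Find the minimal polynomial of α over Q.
m_α(x) = x^2 + 18x + 942

From α + 9 = √(-861), squaring gives (α + 9)^2 = -861, i.e. α^2 + 18α + 81 = -861, so α^2 + 18α + 942 = 0. The discriminant of x^2 + 18x + 942 is (18)^2 - 4·(942) = 324 - 3768 = -3444, and 4·(-861) is not a perfect square in Q since -861 is squarefree and ≠ 1. Hence x^2 + 18x + 942 is irreducible over Q and is the minimal polynomial of α.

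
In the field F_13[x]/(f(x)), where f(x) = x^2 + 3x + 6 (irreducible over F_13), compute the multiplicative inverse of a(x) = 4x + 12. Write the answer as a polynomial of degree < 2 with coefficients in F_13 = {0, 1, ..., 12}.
a(x)^(-1) ≡ 7x (mod f(x))

Since f is irreducible over F_13, F_13[x]/(f) is a field and a(x) ≠ 0 has an inverse. Apply the extended Euclidean algorithm to f(x) and a(x) in F_13[x]: f(x) = (10x)·a(x) + (6). The last nonzero remainder is the constant 6 = gcd(f, a) in F_13. Back-substituting through the division chain expresses 6 = s(x)·a(x) + t(x)·f(x) with s(x) ≡ 3x (mod f), so (3x)·a(x) ≡ 6 (mod f). Multiplying by 6^(-1) ≡ 11 in F_13 gives a(x)^(-1) ≡ 11·(3x) ≡ 7x (mod f). Check: (4x + 12)·(7x) = 2x^2 + 6x ≡ 1 (mod x^2 + 3x + 6).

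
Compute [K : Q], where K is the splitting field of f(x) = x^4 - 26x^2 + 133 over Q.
[K : Q] = 4

Solving the quadratic in x^2: x^2 = (26 ± √(26^2 - 4·133))/2 = (26 ± √144)/2 = (26 ± 12)/2, giving x^2 = 19 or x^2 = 7. So f(x) = (x^2 - 19)(x^2 - 7) and the roots of f are ±√19, ±√7. Hence the splitting field is K = Q(√19, √7). Since 19 and 7 are distinct squarefree integers > 1, their product 133 is not a perfect square, so √7 ∉ Q(√19). By the tower law [K:Q] = [Q(√19,√7):Q(√19)] · [Q(√19):Q] = 2 · 2 = 4.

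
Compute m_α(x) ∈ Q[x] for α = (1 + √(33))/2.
m_α(x) = x^2 - x - 8

From 2α - 1 = √(33), squaring gives (2α - 1)^2 = 33, i.e. 4α^2 - 4α + 1 = 33, so α^2 - α + (1 - 33)/4 = 0. Since 33 ≡ 1 (mod 4), (1 - 33)/4 = -8 ∈ Z. The polynomial x^2 - x - 8 has discriminant 1 - 4·(-8) = 33, which is not a perfect square in Q (d = 33 is squarefree and ≠ 1), so x^2 - x - 8 is irreducible over Q. It is the minimal polynomial of α.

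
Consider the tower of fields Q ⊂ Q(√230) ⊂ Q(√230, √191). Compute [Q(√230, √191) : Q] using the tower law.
[Q(√230, √191) : Q] = 4

[Q(√230):Q] = 2 (min poly x^2 - 230, irreducible since 230 is squarefree > 1). For the top step, suppose √191 ∈ Q(√230), say √191 = c + d√230 with c, d ∈ Q. Squaring: 191 = c^2 + 230d^2 + 2cd√230. Since √230 ∉ Q this forces 2cd = 0. If d = 0 then √191 = c ∈ Q, contradicting 191 squarefree > 1. If c = 0 then 191 = 230d^2, so 230·191 = (230d)^2 is a perfect square in Q — but 230·191 = 43930 is not a perfect square (since 230 and 191 are distinct squarefree integers). Contradiction. Hence √191 ∉ Q(√230), so x^2 - 191 stays irreducible over Q(√230) and [Q(√230, √191) : Q(√230)] = 2. By the tower law, [Q(√230, √191) : Q] = 2 · 2 = 4.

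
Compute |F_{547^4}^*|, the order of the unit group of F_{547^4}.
|F_{547^4}^*| = 89526025680

F_{547^4} has 547^4 = 89526025681 elements; its multiplicative group consists of all nonzero elements, so |F_{547^4}^*| = 89526025681 - 1 = 89526025680. (It is cyclic since any finite subgroup of the multiplicative group of a field is cyclic.)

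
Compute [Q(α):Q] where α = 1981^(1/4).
[Q(α):Q] = 4

α is a root of x^4 - 1981. By Eisenstein's criterion at the prime p = 7 (which divides the constant term 1981 but p^2 = 49 does not, since 1981 is squarefree), x^4 - 1981 is irreducible over Q. Hence [Q(α):Q] = 4.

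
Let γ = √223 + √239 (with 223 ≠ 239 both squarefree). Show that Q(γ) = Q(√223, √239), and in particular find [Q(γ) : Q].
[Q(γ) : Q] = 4 (equivalently, Q(γ) = Q(√223, √239))

Obviously Q(γ) ⊆ Q(√223, √239), and [Q(√223, √239):Q] = 4 (since 223, 239 are distinct squarefree integers > 1 with 53297 not a perfect square). To show equality we compute the minimal polynomial of γ. From γ = √223 + √239: γ^2 = 223 + 2√(53297) + 239 = 462 + 2√(53297), so γ^2 - 462 = 2√(53297); squaring, (γ^2 - 462)^2 = 4·53297, i.e. γ^4 - 924γ^2 + 213444 - 213188 = 0, i.e. γ^4 - 924γ^2 + 256 = 0. So γ is a root of x^4 - 924x^2 + 256. This polynomial is irreducible over Q: it has no rational root (each ±√223 ± √239 is irrational), and any factorization into two quadratics over Q would force √(53297) ∈ Q (pairing opposite roots) or √223, √239 ∈ Q (other pairings), all impossible. Hence [Q(γ):Q] = 4 = [Q(√223, √239):Q], so Q(γ) = Q(√223, √239).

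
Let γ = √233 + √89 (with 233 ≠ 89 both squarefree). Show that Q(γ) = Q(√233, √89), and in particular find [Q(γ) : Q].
[Q(γ) : Q] = 4 (equivalently, Q(γ) = Q(√233, √89))

Obviously Q(γ) ⊆ Q(√233, √89), and [Q(√233, √89):Q] = 4 (since 233, 89 are distinct squarefree integers > 1 with 20737 not a perfect square). To show equality we compute the minimal polynomial of γ. From γ = √233 + √89: γ^2 = 233 + 2√(20737) + 89 = 322 + 2√(20737), so γ^2 - 322 = 2√(20737); squaring, (γ^2 - 322)^2 = 4·20737, i.e. γ^4 - 644γ^2 + 103684 - 82948 = 0, i.e. γ^4 - 644γ^2 + 20736 = 0. So γ is a root of x^4 - 644x^2 + 20736. This polynomial is irreducible over Q: it has no rational root (each ±√233 ± √89 is irrational), and any factorization into two quadratics over Q would force √(20737) ∈ Q (pairing opposite roots) or √233, √89 ∈ Q (other pairings), all impossible. Hence [Q(γ):Q] = 4 = [Q(√233, √89):Q], so Q(γ) = Q(√233, √89).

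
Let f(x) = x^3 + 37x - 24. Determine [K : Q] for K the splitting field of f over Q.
[K : Q] = 6

By the rational root test, any rational root of the monic integer polynomial f(x) = x^3 + 37x - 24 must be an integer dividing the constant term -24, i.e. one of ±{1, 2, 3, 4, 6, 8, 12, 24}. Evaluating: f(1) = 14, f(-1) = -62, f(2) = 58, f(-2) = -106, f(3) = 114, f(-3) = -162, f(4) = 188, f(-4) = -236, f(6) = 414, f(-6) = -462, f(8) = 784, f(-8) = -832, f(12) = 2148, f(-12) = -2196, f(24) = 14688, f(-24) = -14736; none is 0, so f has no rational root and is therefore irreducible over Q (a cubic with no linear factor over a field is irreducible). For an irreducible cubic, the Galois group is A_3 or S_3 according as the discriminant disc(f) = -4a^3 - 27b^2 = -4·(37)^3 - 27·(-24)^2 = -218164 is or is not a square in Q. Here disc(f) = -218164 is not a perfect square in Q, so the Galois group of f over Q is not contained in A_3 and must be all of S_3. The splitting field has degree |S_3| = 6 over Q, so [K : Q] = 6.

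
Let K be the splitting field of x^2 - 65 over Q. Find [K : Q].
[K : Q] = 2

f(x) = x^2 - 65 factors as (x - √65)(x + √65). The splitting field is K = Q(√65). Since 65 is squarefree and > 1, it is not a perfect square, so x^2 - 65 is irreducible over Q and [Q(√65) : Q] = 2. Hence [K : Q] = 2.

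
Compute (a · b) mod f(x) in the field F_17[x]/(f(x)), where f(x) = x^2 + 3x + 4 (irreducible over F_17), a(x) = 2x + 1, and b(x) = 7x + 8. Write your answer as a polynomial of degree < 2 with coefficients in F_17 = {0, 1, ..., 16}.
a · b ≡ 15x + 3 (mod f(x))

Multiply in F_17[x]: a(x)·b(x) = (2x + 1)·(7x + 8) = 14x^2 + 6x + 8. This has degree ≥ 2, so divide by f(x) over F_17: 14x^2 + 6x + 8 = (14)·(x^2 + 3x + 4) + (15x + 3). Hence a·b ≡ 15x + 3 (mod f). (F_17[x]/(f) is a field with 17^2 = 289 elements since f is irreducible of degree 2.)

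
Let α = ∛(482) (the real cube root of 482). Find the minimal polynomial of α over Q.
m_α(x) = x^3 - 482

α satisfies α^3 = 482, so x^3 - 482 annihilates α. By the rational root test, a rational root p/q (in lowest terms) of x^3 - 482 would satisfy p^3 = 482 q^3, forcing q = 1 and p^3 = 482; but 482 is not a perfect cube, contradiction. A monic cubic over Q with no rational root is irreducible (any nontrivial factorization would include a linear factor). Hence x^3 - 482 is the minimal polynomial of α, and in particular [Q(α):Q] = 3.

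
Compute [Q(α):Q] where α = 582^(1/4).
[Q(α):Q] = 4

α is a root of x^4 - 582. By Eisenstein's criterion at the prime p = 2 (which divides the constant term 582 but p^2 = 4 does not, since 582 is squarefree), x^4 - 582 is irreducible over Q. Hence [Q(α):Q] = 4.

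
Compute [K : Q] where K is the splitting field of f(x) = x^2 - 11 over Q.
[K : Q] = 2

f(x) = x^2 - 11 factors as (x - √11)(x + √11). The splitting field is K = Q(√11). Since 11 is squarefree and > 1, it is not a perfect square, so x^2 - 11 is irreducible over Q and [Q(√11) : Q] = 2. Hence [K : Q] = 2.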